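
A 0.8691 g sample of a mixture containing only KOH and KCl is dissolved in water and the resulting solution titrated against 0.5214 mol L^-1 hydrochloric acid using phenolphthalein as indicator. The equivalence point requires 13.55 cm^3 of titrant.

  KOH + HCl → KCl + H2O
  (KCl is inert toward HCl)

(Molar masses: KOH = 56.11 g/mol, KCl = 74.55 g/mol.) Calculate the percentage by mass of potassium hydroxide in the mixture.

45.61 %

n(HCl) = 0.01355 × 0.5214 = 7.065 × 10^-3 mol
Let x = n(KOH), y = n(KCl).
Titrant: 1x = 7.065 × 10^-3;  mass: 56.11x + 74.55y = 0.8691
Solving, x = 7.065 × 10^-3 mol, y = 6.341 × 10^-3 mol
mass of KOH = 7.065 × 10^-3 × 56.11 = 0.3964 g
% KOH = 0.3964 / 0.8691 × 100 = 45.61 %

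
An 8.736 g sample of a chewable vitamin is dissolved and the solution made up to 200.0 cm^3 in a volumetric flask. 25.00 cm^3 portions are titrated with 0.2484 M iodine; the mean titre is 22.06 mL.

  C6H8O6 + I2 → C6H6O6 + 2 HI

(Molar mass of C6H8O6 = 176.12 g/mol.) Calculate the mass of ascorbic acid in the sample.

n(I2) per titration = 0.02206 × 0.2484 = 5.480 × 10^-3 mol
n(C6H8O6) in each aliquot = 5.480 × 10^-3 mol (1:1 ratio)
n(C6H8O6) in the whole flask = 5.480 × 10^-3 × 200.0/25.00 = 0.04384 mol
mass of C6H8O6 = 0.04384 × 176.12 = 7.721 g

7.721 g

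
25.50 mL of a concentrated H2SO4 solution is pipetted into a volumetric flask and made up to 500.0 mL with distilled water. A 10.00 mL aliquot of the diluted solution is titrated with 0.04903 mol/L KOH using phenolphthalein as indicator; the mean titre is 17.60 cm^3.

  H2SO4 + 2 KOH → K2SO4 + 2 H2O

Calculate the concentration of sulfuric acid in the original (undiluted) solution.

0.8460 mol/L

n(KOH) = 0.01760 × 0.04903 = 8.629 × 10^-4 mol
From the 1:2 ratio, n(H2SO4) in the aliquot = 1/2 × 8.629 × 10^-4 = 4.315 × 10^-4 mol
[H2SO4]_dilute = 4.315 × 10^-4 / 0.01000 = 0.04315 mol/L
Dilution factor = 500.0 / 25.50 = 19.61
[H2SO4]_stock = 0.04315 × 19.61 = 0.8460 mol/L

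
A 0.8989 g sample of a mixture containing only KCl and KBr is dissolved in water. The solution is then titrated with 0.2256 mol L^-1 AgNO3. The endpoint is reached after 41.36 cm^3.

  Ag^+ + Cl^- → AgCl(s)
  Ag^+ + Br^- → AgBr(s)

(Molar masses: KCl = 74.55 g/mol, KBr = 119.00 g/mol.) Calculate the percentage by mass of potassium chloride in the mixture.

39.46 %

n(AgNO3) = 0.04136 × 0.2256 = 9.331 × 10^-3 mol
Let x = n(KCl), y = n(KBr).
Titrant: 1x + 1y = 9.331 × 10^-3;  mass: 74.55x + 119.00y = 0.8989
Solving, x = 4.757 × 10^-3 mol, y = 4.573 × 10^-3 mol
mass of KCl = 4.757 × 10^-3 × 74.55 = 0.3547 g
% KCl = 0.3547 / 0.8989 × 100 = 39.46 %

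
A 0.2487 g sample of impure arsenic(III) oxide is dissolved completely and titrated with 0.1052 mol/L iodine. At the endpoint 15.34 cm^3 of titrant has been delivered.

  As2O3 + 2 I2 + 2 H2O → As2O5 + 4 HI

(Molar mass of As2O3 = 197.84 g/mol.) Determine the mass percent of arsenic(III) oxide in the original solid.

64.19 %

n(I2) = 0.01534 L × 0.1052 mol/L = 1.614 × 10^-3 mol
From the 1:2 ratio, n(As2O3) = 1/2 × 1.614 × 10^-3 = 8.069 × 10^-4 mol
mass of As2O3 = 8.069 × 10^-4 × 197.84 g/mol = 0.1596 g
% As2O3 = 0.1596 / 0.2487 × 100 = 64.19 %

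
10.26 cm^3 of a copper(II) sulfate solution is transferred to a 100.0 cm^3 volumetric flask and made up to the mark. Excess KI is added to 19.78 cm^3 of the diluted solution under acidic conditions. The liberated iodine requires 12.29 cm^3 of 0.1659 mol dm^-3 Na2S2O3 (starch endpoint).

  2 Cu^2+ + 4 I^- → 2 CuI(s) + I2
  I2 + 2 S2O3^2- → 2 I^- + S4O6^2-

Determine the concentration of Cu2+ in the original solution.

n(S2O3^2-) = 0.01229 × 0.1659 = 2.039 × 10^-3 mol
n(I2) = n(S2O3^2-)/2 = 1.019 × 10^-3 mol
From the 2:1 ratio, n(Cu2+) in the aliquot = 2/1 × 1.019 × 10^-3 = 2.039 × 10^-3 mol
[Cu2+]_dilute = 2.039 × 10^-3 / 0.01978 = 0.1031 mol/L
[Cu2+]_original = 0.1031 × 100.0/10.26 = 1.005 mol/L

1.005 mol/L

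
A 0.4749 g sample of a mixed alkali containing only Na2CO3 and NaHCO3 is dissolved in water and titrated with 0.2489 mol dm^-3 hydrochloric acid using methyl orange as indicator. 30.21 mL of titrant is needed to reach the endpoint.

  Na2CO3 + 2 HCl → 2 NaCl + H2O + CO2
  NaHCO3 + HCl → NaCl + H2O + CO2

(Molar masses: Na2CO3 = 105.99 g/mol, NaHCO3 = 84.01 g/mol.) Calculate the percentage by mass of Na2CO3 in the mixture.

n(HCl) = 0.03021 × 0.2489 = 7.519 × 10^-3 mol
Let x = n(Na2CO3), y = n(NaHCO3).
Titrant: 2x + 1y = 7.519 × 10^-3;  mass: 105.99x + 84.01y = 0.4749
Solving, x = 2.528 × 10^-3 mol, y = 2.464 × 10^-3 mol
mass of Na2CO3 = 2.528 × 10^-3 × 105.99 = 0.2679 g
% Na2CO3 = 0.2679 / 0.4749 × 100 = 56.41 %

56.41 %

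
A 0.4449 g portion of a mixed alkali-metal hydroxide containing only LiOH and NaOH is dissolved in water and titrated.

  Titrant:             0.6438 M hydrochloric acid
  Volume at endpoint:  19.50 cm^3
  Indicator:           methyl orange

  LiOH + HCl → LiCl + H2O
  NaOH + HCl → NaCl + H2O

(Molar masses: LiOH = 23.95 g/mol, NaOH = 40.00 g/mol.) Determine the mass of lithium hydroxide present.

n(HCl) = 0.01950 × 0.6438 = 0.01255 mol
Let x = n(LiOH), y = n(NaOH).
Titrant: 1x + 1y = 0.01255;  mass: 23.95x + 40.00y = 0.4449
Solving, x = 3.568 × 10^-3 mol, y = 8.986 × 10^-3 mol
mass of LiOH = 3.568 × 10^-3 × 23.95 = 0.08545 g

0.08545 g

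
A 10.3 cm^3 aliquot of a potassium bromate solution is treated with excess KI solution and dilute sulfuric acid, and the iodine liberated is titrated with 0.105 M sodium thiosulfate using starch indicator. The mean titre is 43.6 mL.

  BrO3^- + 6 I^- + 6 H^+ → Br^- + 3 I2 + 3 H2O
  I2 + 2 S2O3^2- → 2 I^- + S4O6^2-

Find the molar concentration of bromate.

n(S2O3^2-) = 0.0436 × 0.105 = 4.58 × 10^-3 mol
n(I2) = n(S2O3^2-)/2 = 2.29 × 10^-3 mol
From the 1:3 ratio, n(BrO3^-) in the aliquot = 1/3 × 2.29 × 10^-3 = 7.63 × 10^-4 mol
[BrO3^-] = 7.63 × 10^-4 / 0.0103 = 0.0741 mol/L

0.0741 M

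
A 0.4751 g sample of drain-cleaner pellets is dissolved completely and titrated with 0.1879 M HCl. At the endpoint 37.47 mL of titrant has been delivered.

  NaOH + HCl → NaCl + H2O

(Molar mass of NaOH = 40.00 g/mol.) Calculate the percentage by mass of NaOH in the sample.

n(HCl) = 0.03747 L × 0.1879 mol/L = 7.041 × 10^-3 mol
n(NaOH) = 7.041 × 10^-3 mol (1:1 ratio)
mass of NaOH = 7.041 × 10^-3 × 40.00 g/mol = 0.2816 g
% NaOH = 0.2816 / 0.4751 × 100 = 59.28 %

59.28 %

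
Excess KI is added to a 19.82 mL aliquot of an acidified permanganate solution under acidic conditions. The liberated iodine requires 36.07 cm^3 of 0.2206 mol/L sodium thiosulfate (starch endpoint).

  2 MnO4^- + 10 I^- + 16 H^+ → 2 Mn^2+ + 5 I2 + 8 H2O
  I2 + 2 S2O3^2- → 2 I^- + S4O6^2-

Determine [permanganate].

n(S2O3^2-) = 0.03607 × 0.2206 = 7.957 × 10^-3 mol
n(I2) = n(S2O3^2-)/2 = 3.979 × 10^-3 mol
From the 2:5 ratio, n(MnO4^-) in the aliquot = 2/5 × 3.979 × 10^-3 = 1.591 × 10^-3 mol
[MnO4^-] = 1.591 × 10^-3 / 0.01982 = 0.08029 mol/L

0.08029 mol/L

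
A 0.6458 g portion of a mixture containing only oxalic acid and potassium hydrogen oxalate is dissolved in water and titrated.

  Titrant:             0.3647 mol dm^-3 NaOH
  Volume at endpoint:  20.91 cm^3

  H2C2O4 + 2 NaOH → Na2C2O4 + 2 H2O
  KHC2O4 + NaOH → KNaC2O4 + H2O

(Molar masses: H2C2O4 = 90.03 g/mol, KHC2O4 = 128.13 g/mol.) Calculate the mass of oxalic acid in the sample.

n(NaOH) = 0.02091 × 0.3647 = 7.626 × 10^-3 mol
Let x = n(H2C2O4), y = n(KHC2O4).
Titrant: 2x + 1y = 7.626 × 10^-3;  mass: 90.03x + 128.13y = 0.6458
Solving, x = 1.993 × 10^-3 mol, y = 3.640 × 10^-3 mol
mass of H2C2O4 = 1.993 × 10^-3 × 90.03 = 0.1794 g

0.1794 g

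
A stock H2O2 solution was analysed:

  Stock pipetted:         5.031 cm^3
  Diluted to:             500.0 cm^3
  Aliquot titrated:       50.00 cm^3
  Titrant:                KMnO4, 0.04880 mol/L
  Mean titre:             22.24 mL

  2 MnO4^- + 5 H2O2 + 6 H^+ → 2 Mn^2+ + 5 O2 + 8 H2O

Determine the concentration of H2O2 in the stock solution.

n(KMnO4) = 0.02224 × 0.04880 = 1.085 × 10^-3 mol
From the 5:2 ratio, n(H2O2) in the aliquot = 5/2 × 1.085 × 10^-3 = 2.713 × 10^-3 mol
[H2O2]_dilute = 2.713 × 10^-3 / 0.05000 = 0.05427 mol/L
Dilution factor = 500.0 / 5.031 = 99.38
[H2O2]_stock = 0.05427 × 99.38 = 5.393 mol/L

5.393 mol/L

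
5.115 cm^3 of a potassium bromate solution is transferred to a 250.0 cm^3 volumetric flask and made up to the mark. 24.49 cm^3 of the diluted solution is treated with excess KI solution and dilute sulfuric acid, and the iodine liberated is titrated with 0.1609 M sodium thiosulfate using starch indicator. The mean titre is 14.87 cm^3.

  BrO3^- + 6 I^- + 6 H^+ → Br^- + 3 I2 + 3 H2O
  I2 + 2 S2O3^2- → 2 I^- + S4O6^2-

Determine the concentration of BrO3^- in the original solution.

0.7958 M

n(S2O3^2-) = 0.01487 × 0.1609 = 2.393 × 10^-3 mol
n(I2) = n(S2O3^2-)/2 = 1.196 × 10^-3 mol
From the 1:3 ratio, n(BrO3^-) in the aliquot = 1/3 × 1.196 × 10^-3 = 3.988 × 10^-4 mol
[BrO3^-]_dilute = 3.988 × 10^-4 / 0.02449 = 0.01628 mol/L
[BrO3^-]_original = 0.01628 × 250.0/5.115 = 0.7958 mol/L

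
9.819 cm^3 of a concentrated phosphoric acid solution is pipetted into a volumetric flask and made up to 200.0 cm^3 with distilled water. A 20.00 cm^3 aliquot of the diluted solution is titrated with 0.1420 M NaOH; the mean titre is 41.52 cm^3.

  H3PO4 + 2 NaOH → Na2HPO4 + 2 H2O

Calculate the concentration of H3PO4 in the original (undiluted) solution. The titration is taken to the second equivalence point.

3.002 M

n(NaOH) = 0.04152 × 0.1420 = 5.896 × 10^-3 mol
From the 1:2 ratio, n(H3PO4) in the aliquot = 1/2 × 5.896 × 10^-3 = 2.948 × 10^-3 mol
[H3PO4]_dilute = 2.948 × 10^-3 / 0.02000 = 0.1474 mol/L
Dilution factor = 200.0 / 9.819 = 20.37
[H3PO4]_stock = 0.1474 × 20.37 = 3.002 mol/L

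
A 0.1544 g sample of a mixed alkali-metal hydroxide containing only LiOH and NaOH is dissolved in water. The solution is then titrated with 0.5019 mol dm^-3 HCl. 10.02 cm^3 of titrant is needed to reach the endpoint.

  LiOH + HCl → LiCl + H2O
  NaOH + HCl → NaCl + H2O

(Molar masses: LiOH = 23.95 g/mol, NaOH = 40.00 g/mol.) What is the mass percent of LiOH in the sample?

n(HCl) = 0.01002 × 0.5019 = 5.029 × 10^-3 mol
Let x = n(LiOH), y = n(NaOH).
Titrant: 1x + 1y = 5.029 × 10^-3;  mass: 23.95x + 40.00y = 0.1544
Solving, x = 2.913 × 10^-3 mol, y = 2.116 × 10^-3 mol
mass of LiOH = 2.913 × 10^-3 × 23.95 = 0.06978 g
% LiOH = 0.06978 / 0.1544 × 100 = 45.19 %

45.19 %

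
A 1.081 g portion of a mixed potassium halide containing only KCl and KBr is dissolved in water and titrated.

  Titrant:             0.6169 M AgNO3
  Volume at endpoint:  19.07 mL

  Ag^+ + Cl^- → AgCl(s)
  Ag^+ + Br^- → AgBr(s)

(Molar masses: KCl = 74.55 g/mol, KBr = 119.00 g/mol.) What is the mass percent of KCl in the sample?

49.48 %

n(AgNO3) = 0.01907 × 0.6169 = 0.01176 mol
Let x = n(KCl), y = n(KBr).
Titrant: 1x + 1y = 0.01176;  mass: 74.55x + 119.00y = 1.081
Solving, x = 7.175 × 10^-3 mol, y = 4.589 × 10^-3 mol
mass of KCl = 7.175 × 10^-3 × 74.55 = 0.5349 g
% KCl = 0.5349 / 1.081 × 100 = 49.48 %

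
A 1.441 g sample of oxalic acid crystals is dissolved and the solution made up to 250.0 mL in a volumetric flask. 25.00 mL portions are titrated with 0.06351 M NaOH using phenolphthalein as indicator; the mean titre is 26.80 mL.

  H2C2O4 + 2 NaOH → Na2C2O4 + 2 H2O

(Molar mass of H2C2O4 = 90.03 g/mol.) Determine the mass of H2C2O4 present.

0.7662 g

n(NaOH) per titration = 0.02680 × 0.06351 = 1.702 × 10^-3 mol
From the 1:2 ratio, n(H2C2O4) in each aliquot = 1/2 × 1.702 × 10^-3 = 8.510 × 10^-4 mol
n(H2C2O4) in the whole flask = 8.510 × 10^-4 × 250.0/25.00 = 8.510 × 10^-3 mol
mass of H2C2O4 = 8.510 × 10^-3 × 90.03 = 0.7662 g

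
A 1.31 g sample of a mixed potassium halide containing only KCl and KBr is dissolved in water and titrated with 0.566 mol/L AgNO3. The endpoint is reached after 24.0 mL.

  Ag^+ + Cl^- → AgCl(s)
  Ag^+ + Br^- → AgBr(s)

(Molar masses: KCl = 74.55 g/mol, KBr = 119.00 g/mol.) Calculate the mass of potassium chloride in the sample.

n(AgNO3) = 0.0240 × 0.566 = 0.0136 mol
Let x = n(KCl), y = n(KBr).
Titrant: 1x + 1y = 0.0136;  mass: 74.55x + 119.00y = 1.31
Solving, x = 6.90 × 10^-3 mol, y = 6.69 × 10^-3 mol
mass of KCl = 6.90 × 10^-3 × 74.55 = 0.514 g

0.514 g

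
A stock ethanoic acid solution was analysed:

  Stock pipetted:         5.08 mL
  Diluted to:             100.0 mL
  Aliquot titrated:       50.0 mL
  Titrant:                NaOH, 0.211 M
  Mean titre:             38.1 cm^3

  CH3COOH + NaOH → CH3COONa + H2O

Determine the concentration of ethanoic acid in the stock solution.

n(NaOH) = 0.0381 × 0.211 = 8.04 × 10^-3 mol
n(CH3COOH) in the aliquot = 8.04 × 10^-3 mol (1:1 ratio)
[CH3COOH]_dilute = 8.04 × 10^-3 / 0.0500 = 0.161 mol/L
Dilution factor = 100.0 / 5.08 = 19.69
[CH3COOH]_stock = 0.161 × 19.69 = 3.16 mol/L

3.16 M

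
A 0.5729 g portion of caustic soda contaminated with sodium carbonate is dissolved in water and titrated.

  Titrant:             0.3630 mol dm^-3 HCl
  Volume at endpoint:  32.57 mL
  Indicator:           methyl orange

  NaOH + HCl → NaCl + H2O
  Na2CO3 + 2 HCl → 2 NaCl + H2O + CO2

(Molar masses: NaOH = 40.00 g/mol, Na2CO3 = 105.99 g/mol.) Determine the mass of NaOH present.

n(HCl) = 0.03257 × 0.3630 = 0.01182 mol
Let x = n(NaOH), y = n(Na2CO3).
Titrant: 1x + 2y = 0.01182;  mass: 40.00x + 105.99y = 0.5729
Solving, x = 4.129 × 10^-3 mol, y = 3.847 × 10^-3 mol
mass of NaOH = 4.129 × 10^-3 × 40.00 = 0.1652 g

0.1652 g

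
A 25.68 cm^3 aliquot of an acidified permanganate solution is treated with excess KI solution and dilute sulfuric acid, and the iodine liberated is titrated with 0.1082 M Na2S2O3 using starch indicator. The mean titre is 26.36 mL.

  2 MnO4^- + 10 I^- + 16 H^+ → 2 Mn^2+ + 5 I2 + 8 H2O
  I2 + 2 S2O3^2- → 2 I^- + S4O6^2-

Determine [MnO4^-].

0.02221 M

n(S2O3^2-) = 0.02636 × 0.1082 = 2.852 × 10^-3 mol
n(I2) = n(S2O3^2-)/2 = 1.426 × 10^-3 mol
From the 2:5 ratio, n(MnO4^-) in the aliquot = 2/5 × 1.426 × 10^-3 = 5.704 × 10^-4 mol
[MnO4^-] = 5.704 × 10^-4 / 0.02568 = 0.02221 mol/L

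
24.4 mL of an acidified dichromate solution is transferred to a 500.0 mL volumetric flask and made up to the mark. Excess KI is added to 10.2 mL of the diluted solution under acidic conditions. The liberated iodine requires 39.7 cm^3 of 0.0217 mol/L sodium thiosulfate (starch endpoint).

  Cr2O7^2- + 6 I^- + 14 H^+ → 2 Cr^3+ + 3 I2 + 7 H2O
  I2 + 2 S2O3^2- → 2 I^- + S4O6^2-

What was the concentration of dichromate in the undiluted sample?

n(S2O3^2-) = 0.0397 × 0.0217 = 8.61 × 10^-4 mol
n(I2) = n(S2O3^2-)/2 = 4.31 × 10^-4 mol
From the 1:3 ratio, n(Cr2O7^2-) in the aliquot = 1/3 × 4.31 × 10^-4 = 1.44 × 10^-4 mol
[Cr2O7^2-]_dilute = 1.44 × 10^-4 / 0.0102 = 0.0141 mol/L
[Cr2O7^2-]_original = 0.0141 × 500.0/24.4 = 0.288 mol/L

0.288 mol/L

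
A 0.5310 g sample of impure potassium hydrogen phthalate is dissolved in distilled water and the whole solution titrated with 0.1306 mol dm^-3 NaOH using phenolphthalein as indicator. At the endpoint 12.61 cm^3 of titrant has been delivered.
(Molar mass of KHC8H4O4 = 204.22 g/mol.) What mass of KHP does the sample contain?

KHC8H4O4 + NaOH → KNaC8H4O4 + H2O
n(NaOH) = 0.01261 L × 0.1306 mol/L = 1.647 × 10^-3 mol
n(KHC8H4O4) = 1.647 × 10^-3 mol (1:1 ratio)
mass of KHC8H4O4 = 1.647 × 10^-3 × 204.22 g/mol = 0.3363 g

0.3363 g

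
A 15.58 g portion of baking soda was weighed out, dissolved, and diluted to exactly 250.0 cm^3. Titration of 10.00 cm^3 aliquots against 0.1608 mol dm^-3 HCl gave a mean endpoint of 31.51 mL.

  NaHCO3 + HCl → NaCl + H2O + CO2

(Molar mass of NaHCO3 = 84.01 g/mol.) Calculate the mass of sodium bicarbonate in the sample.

n(HCl) per titration = 0.03151 × 0.1608 = 5.067 × 10^-3 mol
n(NaHCO3) in each aliquot = 5.067 × 10^-3 mol (1:1 ratio)
n(NaHCO3) in the whole flask = 5.067 × 10^-3 × 250.0/10.00 = 0.1267 mol
mass of NaHCO3 = 0.1267 × 84.01 = 10.64 g

10.64 g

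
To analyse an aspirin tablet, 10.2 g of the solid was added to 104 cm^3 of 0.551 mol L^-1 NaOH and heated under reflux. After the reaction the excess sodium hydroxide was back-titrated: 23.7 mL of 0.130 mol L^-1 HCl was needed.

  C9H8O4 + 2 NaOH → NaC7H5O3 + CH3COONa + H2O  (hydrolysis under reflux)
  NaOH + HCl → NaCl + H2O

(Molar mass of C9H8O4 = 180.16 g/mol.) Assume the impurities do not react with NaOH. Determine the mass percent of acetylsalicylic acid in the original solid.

47.9 %

n(NaOH) added = 0.104 × 0.551 = 0.0573 mol
n(HCl) used in back-titration = 0.0237 × 0.130 = 3.08 × 10^-3 mol
n(NaOH) left over = 3.08 × 10^-3 mol (1:1 ratio)
n(NaOH) consumed by analyte = 0.0573 − 3.08 × 10^-3 = 0.0542 mol
From the 1:2 ratio, n(C9H8O4) = 1/2 × 0.0542 = 0.0271 mol
mass of C9H8O4 = 0.0271 × 180.16 = 4.88 g
% C9H8O4 = 4.88 / 10.2 × 100 = 47.9 %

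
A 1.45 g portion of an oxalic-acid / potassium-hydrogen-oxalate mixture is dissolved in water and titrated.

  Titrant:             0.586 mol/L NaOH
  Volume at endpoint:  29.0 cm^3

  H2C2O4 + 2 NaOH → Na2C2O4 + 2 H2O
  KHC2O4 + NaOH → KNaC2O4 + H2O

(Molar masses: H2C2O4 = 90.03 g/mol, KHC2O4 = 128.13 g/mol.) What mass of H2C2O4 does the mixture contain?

n(NaOH) = 0.0290 × 0.586 = 0.0170 mol
Let x = n(H2C2O4), y = n(KHC2O4).
Titrant: 2x + 1y = 0.0170;  mass: 90.03x + 128.13y = 1.45
Solving, x = 4.38 × 10^-3 mol, y = 8.24 × 10^-3 mol
mass of H2C2O4 = 4.38 × 10^-3 × 90.03 = 0.394 g

0.394 g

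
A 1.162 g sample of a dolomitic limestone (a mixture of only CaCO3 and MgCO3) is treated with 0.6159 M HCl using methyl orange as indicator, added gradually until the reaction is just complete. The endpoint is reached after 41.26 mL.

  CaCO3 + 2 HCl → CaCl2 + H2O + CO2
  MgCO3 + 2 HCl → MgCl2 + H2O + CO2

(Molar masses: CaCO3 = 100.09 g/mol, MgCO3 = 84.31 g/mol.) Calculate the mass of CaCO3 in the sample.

0.5756 g

n(HCl) = 0.04126 × 0.6159 = 0.02541 mol
Let x = n(CaCO3), y = n(MgCO3).
Titrant: 2x + 2y = 0.02541;  mass: 100.09x + 84.31y = 1.162
Solving, x = 5.751 × 10^-3 mol, y = 6.955 × 10^-3 mol
mass of CaCO3 = 5.751 × 10^-3 × 100.09 = 0.5756 g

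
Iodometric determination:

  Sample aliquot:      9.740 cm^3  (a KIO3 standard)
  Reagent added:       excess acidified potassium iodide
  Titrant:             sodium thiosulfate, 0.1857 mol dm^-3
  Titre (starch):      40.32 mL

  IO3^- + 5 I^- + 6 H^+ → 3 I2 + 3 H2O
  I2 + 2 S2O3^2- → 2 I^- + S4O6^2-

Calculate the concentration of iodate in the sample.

n(S2O3^2-) = 0.04032 × 0.1857 = 7.487 × 10^-3 mol
n(I2) = n(S2O3^2-)/2 = 3.744 × 10^-3 mol
From the 1:3 ratio, n(IO3^-) in the aliquot = 1/3 × 3.744 × 10^-3 = 1.248 × 10^-3 mol
[IO3^-] = 1.248 × 10^-3 / 0.009740 = 0.1281 mol/L

0.1281 mol/L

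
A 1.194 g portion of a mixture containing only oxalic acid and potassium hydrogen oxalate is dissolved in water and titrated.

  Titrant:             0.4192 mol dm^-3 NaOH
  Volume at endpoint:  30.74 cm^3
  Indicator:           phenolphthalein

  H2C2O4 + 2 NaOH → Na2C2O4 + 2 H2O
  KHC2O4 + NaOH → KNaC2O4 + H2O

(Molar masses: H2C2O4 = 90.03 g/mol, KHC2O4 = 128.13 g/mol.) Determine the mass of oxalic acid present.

0.2476 g

n(NaOH) = 0.03074 × 0.4192 = 0.01289 mol
Let x = n(H2C2O4), y = n(KHC2O4).
Titrant: 2x + 1y = 0.01289;  mass: 90.03x + 128.13y = 1.194
Solving, x = 2.750 × 10^-3 mol, y = 7.386 × 10^-3 mol
mass of H2C2O4 = 2.750 × 10^-3 × 90.03 = 0.2476 g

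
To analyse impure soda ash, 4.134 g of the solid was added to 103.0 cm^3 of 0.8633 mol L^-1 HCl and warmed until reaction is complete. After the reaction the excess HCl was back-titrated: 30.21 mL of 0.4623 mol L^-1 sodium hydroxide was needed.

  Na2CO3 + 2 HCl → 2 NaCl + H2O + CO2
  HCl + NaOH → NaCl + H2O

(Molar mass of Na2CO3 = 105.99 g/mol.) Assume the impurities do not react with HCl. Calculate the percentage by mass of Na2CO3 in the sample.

96.09 %

n(HCl) added = 0.1030 × 0.8633 = 0.08892 mol
n(NaOH) used in back-titration = 0.03021 × 0.4623 = 0.01397 mol
n(HCl) left over = 0.01397 mol (1:1 ratio)
n(HCl) consumed by analyte = 0.08892 − 0.01397 = 0.07495 mol
From the 1:2 ratio, n(Na2CO3) = 1/2 × 0.07495 = 0.03748 mol
mass of Na2CO3 = 0.03748 × 105.99 = 3.972 g
% Na2CO3 = 3.972 / 4.134 × 100 = 96.09 %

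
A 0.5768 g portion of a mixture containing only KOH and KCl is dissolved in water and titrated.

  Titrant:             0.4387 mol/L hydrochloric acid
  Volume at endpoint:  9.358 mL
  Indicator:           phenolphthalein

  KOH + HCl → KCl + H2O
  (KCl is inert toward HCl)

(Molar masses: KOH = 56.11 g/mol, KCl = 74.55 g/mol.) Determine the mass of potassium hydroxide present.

0.2304 g

n(HCl) = 0.009358 × 0.4387 = 4.105 × 10^-3 mol
Let x = n(KOH), y = n(KCl).
Titrant: 1x = 4.105 × 10^-3;  mass: 56.11x + 74.55y = 0.5768
Solving, x = 4.105 × 10^-3 mol, y = 4.647 × 10^-3 mol
mass of KOH = 4.105 × 10^-3 × 56.11 = 0.2304 g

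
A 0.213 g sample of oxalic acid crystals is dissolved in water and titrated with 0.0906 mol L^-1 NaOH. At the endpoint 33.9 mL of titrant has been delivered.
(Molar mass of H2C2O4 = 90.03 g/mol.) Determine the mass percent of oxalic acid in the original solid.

64.9 %

H2C2O4 + 2 NaOH → Na2C2O4 + 2 H2O
n(NaOH) = 0.0339 L × 0.0906 mol/L = 3.07 × 10^-3 mol
From the 1:2 ratio, n(H2C2O4) = 1/2 × 3.07 × 10^-3 = 1.54 × 10^-3 mol
mass of H2C2O4 = 1.54 × 10^-3 × 90.03 g/mol = 0.138 g
% H2C2O4 = 0.138 / 0.213 × 100 = 64.9 %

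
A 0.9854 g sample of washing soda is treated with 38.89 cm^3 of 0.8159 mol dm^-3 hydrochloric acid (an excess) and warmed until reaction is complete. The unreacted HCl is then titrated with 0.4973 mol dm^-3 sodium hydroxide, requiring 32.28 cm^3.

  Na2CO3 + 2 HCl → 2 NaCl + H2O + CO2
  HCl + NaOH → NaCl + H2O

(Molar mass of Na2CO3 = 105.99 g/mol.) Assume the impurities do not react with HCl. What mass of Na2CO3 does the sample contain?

0.8308 g

n(HCl) added = 0.03889 × 0.8159 = 0.03173 mol
n(NaOH) used in back-titration = 0.03228 × 0.4973 = 0.01605 mol
n(HCl) left over = 0.01605 mol (1:1 ratio)
n(HCl) consumed by analyte = 0.03173 − 0.01605 = 0.01568 mol
From the 1:2 ratio, n(Na2CO3) = 1/2 × 0.01568 = 7.839 × 10^-3 mol
mass of Na2CO3 = 7.839 × 10^-3 × 105.99 = 0.8308 g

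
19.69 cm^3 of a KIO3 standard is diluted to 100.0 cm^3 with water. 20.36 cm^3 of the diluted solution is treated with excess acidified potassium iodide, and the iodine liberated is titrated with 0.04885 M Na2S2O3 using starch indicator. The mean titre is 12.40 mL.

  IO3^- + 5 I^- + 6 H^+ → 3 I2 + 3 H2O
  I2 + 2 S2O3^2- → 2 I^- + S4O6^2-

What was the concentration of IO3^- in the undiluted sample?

n(S2O3^2-) = 0.01240 × 0.04885 = 6.057 × 10^-4 mol
n(I2) = n(S2O3^2-)/2 = 3.029 × 10^-4 mol
From the 1:3 ratio, n(IO3^-) in the aliquot = 1/3 × 3.029 × 10^-4 = 1.010 × 10^-4 mol
[IO3^-]_dilute = 1.010 × 10^-4 / 0.02036 = 0.004959 mol/L
[IO3^-]_original = 0.004959 × 100.0/19.69 = 0.02518 mol/L

0.02518 M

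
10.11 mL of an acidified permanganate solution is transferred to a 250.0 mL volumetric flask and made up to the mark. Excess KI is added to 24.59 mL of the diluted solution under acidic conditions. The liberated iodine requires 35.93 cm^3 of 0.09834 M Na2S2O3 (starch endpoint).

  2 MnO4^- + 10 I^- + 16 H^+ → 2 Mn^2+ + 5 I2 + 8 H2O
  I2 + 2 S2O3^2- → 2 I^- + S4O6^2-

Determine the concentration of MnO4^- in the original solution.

n(S2O3^2-) = 0.03593 × 0.09834 = 3.533 × 10^-3 mol
n(I2) = n(S2O3^2-)/2 = 1.767 × 10^-3 mol
From the 2:5 ratio, n(MnO4^-) in the aliquot = 2/5 × 1.767 × 10^-3 = 7.067 × 10^-4 mol
[MnO4^-]_dilute = 7.067 × 10^-4 / 0.02459 = 0.02874 mol/L
[MnO4^-]_original = 0.02874 × 250.0/10.11 = 0.7106 mol/L

0.7106 M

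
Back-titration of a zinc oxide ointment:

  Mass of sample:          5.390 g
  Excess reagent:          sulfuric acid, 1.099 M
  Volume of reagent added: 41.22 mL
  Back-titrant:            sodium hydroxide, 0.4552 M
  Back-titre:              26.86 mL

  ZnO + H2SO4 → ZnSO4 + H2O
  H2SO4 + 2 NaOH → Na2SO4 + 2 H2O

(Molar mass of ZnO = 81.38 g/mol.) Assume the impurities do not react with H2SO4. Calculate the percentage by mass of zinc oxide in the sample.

n(H2SO4) added = 0.04122 × 1.099 = 0.04530 mol
n(NaOH) used in back-titration = 0.02686 × 0.4552 = 0.01223 mol
From the 1:2 ratio, n(H2SO4) left over = 1/2 × 0.01223 = 6.113 × 10^-3 mol
n(H2SO4) consumed by analyte = 0.04530 − 6.113 × 10^-3 = 0.03919 mol
n(ZnO) = 0.03919 mol (1:1 ratio)
mass of ZnO = 0.03919 × 81.38 = 3.189 g
% ZnO = 3.189 / 5.390 × 100 = 59.17 %

59.17 %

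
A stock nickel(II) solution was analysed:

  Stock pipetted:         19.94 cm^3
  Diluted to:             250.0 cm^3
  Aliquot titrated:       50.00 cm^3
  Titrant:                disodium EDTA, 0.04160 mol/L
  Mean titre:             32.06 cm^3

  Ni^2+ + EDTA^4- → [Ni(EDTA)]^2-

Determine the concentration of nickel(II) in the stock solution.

0.3344 mol/L

n(EDTA) = 0.03206 × 0.04160 = 1.334 × 10^-3 mol
n(Ni2+) in the aliquot = 1.334 × 10^-3 mol (1:1 ratio)
[Ni2+]_dilute = 1.334 × 10^-3 / 0.05000 = 0.02667 mol/L
Dilution factor = 250.0 / 19.94 = 12.54
[Ni2+]_stock = 0.02667 × 12.54 = 0.3344 mol/L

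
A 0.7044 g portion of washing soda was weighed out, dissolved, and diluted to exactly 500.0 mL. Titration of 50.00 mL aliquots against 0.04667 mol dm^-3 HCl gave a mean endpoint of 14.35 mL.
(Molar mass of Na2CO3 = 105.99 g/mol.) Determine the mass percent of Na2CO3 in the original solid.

Na2CO3 + 2 HCl → 2 NaCl + H2O + CO2
n(HCl) per titration = 0.01435 × 0.04667 = 6.697 × 10^-4 mol
From the 1:2 ratio, n(Na2CO3) in each aliquot = 1/2 × 6.697 × 10^-4 = 3.349 × 10^-4 mol
n(Na2CO3) in the whole flask = 3.349 × 10^-4 × 500.0/50.00 = 3.349 × 10^-3 mol
mass of Na2CO3 = 3.349 × 10^-3 × 105.99 = 0.3549 g
% Na2CO3 = 0.3549 / 0.7044 × 100 = 50.39 %

50.39 %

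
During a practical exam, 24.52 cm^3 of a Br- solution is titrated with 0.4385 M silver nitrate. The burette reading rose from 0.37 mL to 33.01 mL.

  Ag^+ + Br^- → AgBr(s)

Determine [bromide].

n(AgNO3) = 0.03264 L × 0.4385 mol/L = 0.01431 mol
n(Br-) = 0.01431 mol (1:1 mole ratio)
[Br-] = 0.01431 mol / 0.02452 L = 0.5837 mol/L

0.5837 M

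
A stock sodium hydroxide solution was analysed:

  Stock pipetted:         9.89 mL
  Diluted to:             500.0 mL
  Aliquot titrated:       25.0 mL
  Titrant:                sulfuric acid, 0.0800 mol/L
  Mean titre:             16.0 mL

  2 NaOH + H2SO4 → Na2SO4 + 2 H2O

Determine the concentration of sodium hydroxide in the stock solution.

n(H2SO4) = 0.0160 × 0.0800 = 1.28 × 10^-3 mol
From the 2:1 ratio, n(NaOH) in the aliquot = 2/1 × 1.28 × 10^-3 = 2.56 × 10^-3 mol
[NaOH]_dilute = 2.56 × 10^-3 / 0.0250 = 0.102 mol/L
Dilution factor = 500.0 / 9.89 = 50.56
[NaOH]_stock = 0.102 × 50.56 = 5.18 mol/L

5.18 mol/L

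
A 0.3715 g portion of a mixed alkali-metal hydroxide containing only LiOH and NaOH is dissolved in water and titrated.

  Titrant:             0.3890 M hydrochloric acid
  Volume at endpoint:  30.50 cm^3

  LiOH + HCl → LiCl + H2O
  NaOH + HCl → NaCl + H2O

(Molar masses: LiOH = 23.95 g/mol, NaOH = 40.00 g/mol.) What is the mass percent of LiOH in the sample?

n(HCl) = 0.03050 × 0.3890 = 0.01186 mol
Let x = n(LiOH), y = n(NaOH).
Titrant: 1x + 1y = 0.01186;  mass: 23.95x + 40.00y = 0.3715
Solving, x = 6.422 × 10^-3 mol, y = 5.442 × 10^-3 mol
mass of LiOH = 6.422 × 10^-3 × 23.95 = 0.1538 g
% LiOH = 0.1538 / 0.3715 × 100 = 41.40 %

41.40 %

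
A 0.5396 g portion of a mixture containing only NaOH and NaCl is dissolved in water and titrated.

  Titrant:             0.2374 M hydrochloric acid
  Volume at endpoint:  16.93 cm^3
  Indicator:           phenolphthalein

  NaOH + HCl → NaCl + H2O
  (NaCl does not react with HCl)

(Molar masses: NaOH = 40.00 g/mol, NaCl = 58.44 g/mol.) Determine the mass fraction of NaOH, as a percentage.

n(HCl) = 0.01693 × 0.2374 = 4.019 × 10^-3 mol
Let x = n(NaOH), y = n(NaCl).
Titrant: 1x = 4.019 × 10^-3;  mass: 40.00x + 58.44y = 0.5396
Solving, x = 4.019 × 10^-3 mol, y = 6.482 × 10^-3 mol
mass of NaOH = 4.019 × 10^-3 × 40.00 = 0.1608 g
% NaOH = 0.1608 / 0.5396 × 100 = 29.79 %

29.79 %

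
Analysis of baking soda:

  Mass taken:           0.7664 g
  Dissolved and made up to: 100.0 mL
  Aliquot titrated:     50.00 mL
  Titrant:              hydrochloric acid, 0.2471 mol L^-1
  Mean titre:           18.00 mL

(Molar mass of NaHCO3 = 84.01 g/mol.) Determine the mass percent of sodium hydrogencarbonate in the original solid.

97.51 %

NaHCO3 + HCl → NaCl + H2O + CO2
n(HCl) per titration = 0.01800 × 0.2471 = 4.448 × 10^-3 mol
n(NaHCO3) in each aliquot = 4.448 × 10^-3 mol (1:1 ratio)
n(NaHCO3) in the whole flask = 4.448 × 10^-3 × 100.0/50.00 = 8.896 × 10^-3 mol
mass of NaHCO3 = 8.896 × 10^-3 × 84.01 = 0.7473 g
% NaHCO3 = 0.7473 / 0.7664 × 100 = 97.51 %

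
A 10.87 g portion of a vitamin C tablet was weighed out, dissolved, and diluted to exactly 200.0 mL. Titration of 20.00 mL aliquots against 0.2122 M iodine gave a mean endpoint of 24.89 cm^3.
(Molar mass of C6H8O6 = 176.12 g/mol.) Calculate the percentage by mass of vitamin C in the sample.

C6H8O6 + I2 → C6H6O6 + 2 HI
n(I2) per titration = 0.02489 × 0.2122 = 5.282 × 10^-3 mol
n(C6H8O6) in each aliquot = 5.282 × 10^-3 mol (1:1 ratio)
n(C6H8O6) in the whole flask = 5.282 × 10^-3 × 200.0/20.00 = 0.05282 mol
mass of C6H8O6 = 0.05282 × 176.12 = 9.302 g
% C6H8O6 = 9.302 / 10.87 × 100 = 85.58 %

85.58 %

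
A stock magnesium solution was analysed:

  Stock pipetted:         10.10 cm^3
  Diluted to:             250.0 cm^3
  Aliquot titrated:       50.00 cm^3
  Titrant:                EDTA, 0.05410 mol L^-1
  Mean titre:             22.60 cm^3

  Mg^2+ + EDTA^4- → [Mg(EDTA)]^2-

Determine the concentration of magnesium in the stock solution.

n(EDTA) = 0.02260 × 0.05410 = 1.223 × 10^-3 mol
n(Mg2+) in the aliquot = 1.223 × 10^-3 mol (1:1 ratio)
[Mg2+]_dilute = 1.223 × 10^-3 / 0.05000 = 0.02445 mol/L
Dilution factor = 250.0 / 10.10 = 24.75
[Mg2+]_stock = 0.02445 × 24.75 = 0.6053 mol/L

0.6053 mol/L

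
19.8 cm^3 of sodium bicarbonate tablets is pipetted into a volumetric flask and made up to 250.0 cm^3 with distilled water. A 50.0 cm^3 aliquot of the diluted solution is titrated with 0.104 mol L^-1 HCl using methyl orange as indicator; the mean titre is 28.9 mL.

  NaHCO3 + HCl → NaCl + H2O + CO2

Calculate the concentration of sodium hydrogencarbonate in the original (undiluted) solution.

n(HCl) = 0.0289 × 0.104 = 3.01 × 10^-3 mol
n(NaHCO3) in the aliquot = 3.01 × 10^-3 mol (1:1 ratio)
[NaHCO3]_dilute = 3.01 × 10^-3 / 0.0500 = 0.0601 mol/L
Dilution factor = 250.0 / 19.8 = 12.63
[NaHCO3]_stock = 0.0601 × 12.63 = 0.759 mol/L

0.759 mol/L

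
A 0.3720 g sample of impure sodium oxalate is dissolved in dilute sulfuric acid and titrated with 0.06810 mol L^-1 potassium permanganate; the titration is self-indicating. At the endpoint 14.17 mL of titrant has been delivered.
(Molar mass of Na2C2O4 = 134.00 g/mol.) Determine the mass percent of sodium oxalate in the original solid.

2 MnO4^- + 5 C2O4^2- + 16 H^+ → 2 Mn^2+ + 10 CO2 + 8 H2O
n(KMnO4) = 0.01417 L × 0.06810 mol/L = 9.650 × 10^-4 mol
From the 5:2 ratio, n(Na2C2O4) = 5/2 × 9.650 × 10^-4 = 2.412 × 10^-3 mol
mass of Na2C2O4 = 2.412 × 10^-3 × 134.00 g/mol = 0.3233 g
% Na2C2O4 = 0.3233 / 0.3720 × 100 = 86.90 %

86.90 %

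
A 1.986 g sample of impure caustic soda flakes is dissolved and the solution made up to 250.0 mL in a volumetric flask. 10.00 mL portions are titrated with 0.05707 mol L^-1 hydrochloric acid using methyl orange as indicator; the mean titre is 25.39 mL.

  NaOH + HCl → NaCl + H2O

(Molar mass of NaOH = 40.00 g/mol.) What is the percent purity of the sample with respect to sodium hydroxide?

n(HCl) per titration = 0.02539 × 0.05707 = 1.449 × 10^-3 mol
n(NaOH) in each aliquot = 1.449 × 10^-3 mol (1:1 ratio)
n(NaOH) in the whole flask = 1.449 × 10^-3 × 250.0/10.00 = 0.03623 mol
mass of NaOH = 0.03623 × 40.00 = 1.449 g
% NaOH = 1.449 / 1.986 × 100 = 72.96 %

72.96 %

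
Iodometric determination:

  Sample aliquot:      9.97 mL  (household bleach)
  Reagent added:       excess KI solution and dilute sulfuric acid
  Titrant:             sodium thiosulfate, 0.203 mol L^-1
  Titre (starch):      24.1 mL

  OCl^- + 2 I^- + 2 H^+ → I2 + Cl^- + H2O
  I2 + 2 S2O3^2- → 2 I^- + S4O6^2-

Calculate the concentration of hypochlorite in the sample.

0.245 mol/L

n(S2O3^2-) = 0.0241 × 0.203 = 4.89 × 10^-3 mol
n(I2) = n(S2O3^2-)/2 = 2.45 × 10^-3 mol
n(OCl^-) in the aliquot = 2.45 × 10^-3 mol (1:1 ratio)
[OCl^-] = 2.45 × 10^-3 / 0.00997 = 0.245 mol/L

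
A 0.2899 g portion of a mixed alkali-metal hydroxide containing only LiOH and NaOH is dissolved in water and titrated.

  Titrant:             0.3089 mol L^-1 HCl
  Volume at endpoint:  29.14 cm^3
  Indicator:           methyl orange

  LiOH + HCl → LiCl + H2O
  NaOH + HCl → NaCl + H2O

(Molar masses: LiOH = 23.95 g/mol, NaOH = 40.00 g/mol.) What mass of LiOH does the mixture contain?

n(HCl) = 0.02914 × 0.3089 = 9.001 × 10^-3 mol
Let x = n(LiOH), y = n(NaOH).
Titrant: 1x + 1y = 9.001 × 10^-3;  mass: 23.95x + 40.00y = 0.2899
Solving, x = 4.371 × 10^-3 mol, y = 4.630 × 10^-3 mol
mass of LiOH = 4.371 × 10^-3 × 23.95 = 0.1047 g

0.1047 g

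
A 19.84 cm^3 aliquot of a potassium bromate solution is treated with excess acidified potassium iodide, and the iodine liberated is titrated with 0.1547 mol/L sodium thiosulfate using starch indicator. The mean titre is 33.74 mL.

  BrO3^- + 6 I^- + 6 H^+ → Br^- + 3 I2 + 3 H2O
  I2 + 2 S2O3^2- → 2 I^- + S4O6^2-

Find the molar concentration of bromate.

n(S2O3^2-) = 0.03374 × 0.1547 = 5.220 × 10^-3 mol
n(I2) = n(S2O3^2-)/2 = 2.610 × 10^-3 mol
From the 1:3 ratio, n(BrO3^-) in the aliquot = 1/3 × 2.610 × 10^-3 = 8.699 × 10^-4 mol
[BrO3^-] = 8.699 × 10^-4 / 0.01984 = 0.04385 mol/L

0.04385 mol/L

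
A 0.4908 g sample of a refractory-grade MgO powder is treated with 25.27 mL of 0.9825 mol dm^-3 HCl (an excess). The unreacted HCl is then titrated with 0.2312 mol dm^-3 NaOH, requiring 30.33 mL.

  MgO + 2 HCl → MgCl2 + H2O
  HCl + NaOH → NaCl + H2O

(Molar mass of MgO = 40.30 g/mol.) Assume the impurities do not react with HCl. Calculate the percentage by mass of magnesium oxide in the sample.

n(HCl) added = 0.02527 × 0.9825 = 0.02483 mol
n(NaOH) used in back-titration = 0.03033 × 0.2312 = 7.012 × 10^-3 mol
n(HCl) left over = 7.012 × 10^-3 mol (1:1 ratio)
n(HCl) consumed by analyte = 0.02483 − 7.012 × 10^-3 = 0.01782 mol
From the 1:2 ratio, n(MgO) = 1/2 × 0.01782 = 8.908 × 10^-3 mol
mass of MgO = 8.908 × 10^-3 × 40.30 = 0.3590 g
% MgO = 0.3590 / 0.4908 × 100 = 73.14 %

73.14 %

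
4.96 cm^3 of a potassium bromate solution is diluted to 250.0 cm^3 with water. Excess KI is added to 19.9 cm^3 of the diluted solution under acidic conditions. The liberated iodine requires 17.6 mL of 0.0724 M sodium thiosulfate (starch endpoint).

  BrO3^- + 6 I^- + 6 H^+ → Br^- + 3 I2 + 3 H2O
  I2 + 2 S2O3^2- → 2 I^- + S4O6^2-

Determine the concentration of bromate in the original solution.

0.538 M

n(S2O3^2-) = 0.0176 × 0.0724 = 1.27 × 10^-3 mol
n(I2) = n(S2O3^2-)/2 = 6.37 × 10^-4 mol
From the 1:3 ratio, n(BrO3^-) in the aliquot = 1/3 × 6.37 × 10^-4 = 2.12 × 10^-4 mol
[BrO3^-]_dilute = 2.12 × 10^-4 / 0.0199 = 0.0107 mol/L
[BrO3^-]_original = 0.0107 × 250.0/4.96 = 0.538 mol/L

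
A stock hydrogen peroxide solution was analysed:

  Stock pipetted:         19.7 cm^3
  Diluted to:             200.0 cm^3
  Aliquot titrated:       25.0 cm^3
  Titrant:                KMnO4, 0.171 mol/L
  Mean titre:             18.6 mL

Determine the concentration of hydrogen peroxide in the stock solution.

3.23 mol/L

2 MnO4^- + 5 H2O2 + 6 H^+ → 2 Mn^2+ + 5 O2 + 8 H2O
n(KMnO4) = 0.0186 × 0.171 = 3.18 × 10^-3 mol
From the 5:2 ratio, n(H2O2) in the aliquot = 5/2 × 3.18 × 10^-3 = 7.95 × 10^-3 mol
[H2O2]_dilute = 7.95 × 10^-3 / 0.0250 = 0.318 mol/L
Dilution factor = 200.0 / 19.7 = 10.15
[H2O2]_stock = 0.318 × 10.15 = 3.23 mol/L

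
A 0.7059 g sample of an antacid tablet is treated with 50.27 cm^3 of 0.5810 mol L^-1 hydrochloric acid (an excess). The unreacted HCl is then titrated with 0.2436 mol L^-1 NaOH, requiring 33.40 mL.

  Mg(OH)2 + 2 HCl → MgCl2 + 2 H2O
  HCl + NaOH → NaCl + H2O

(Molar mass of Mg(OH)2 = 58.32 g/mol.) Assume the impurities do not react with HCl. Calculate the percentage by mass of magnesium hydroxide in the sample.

n(HCl) added = 0.05027 × 0.5810 = 0.02921 mol
n(NaOH) used in back-titration = 0.03340 × 0.2436 = 8.136 × 10^-3 mol
n(HCl) left over = 8.136 × 10^-3 mol (1:1 ratio)
n(HCl) consumed by analyte = 0.02921 − 8.136 × 10^-3 = 0.02107 mol
From the 1:2 ratio, n(Mg(OH)2) = 1/2 × 0.02107 = 0.01054 mol
mass of Mg(OH)2 = 0.01054 × 58.32 = 0.6144 g
% Mg(OH)2 = 0.6144 / 0.7059 × 100 = 87.04 %

87.04 %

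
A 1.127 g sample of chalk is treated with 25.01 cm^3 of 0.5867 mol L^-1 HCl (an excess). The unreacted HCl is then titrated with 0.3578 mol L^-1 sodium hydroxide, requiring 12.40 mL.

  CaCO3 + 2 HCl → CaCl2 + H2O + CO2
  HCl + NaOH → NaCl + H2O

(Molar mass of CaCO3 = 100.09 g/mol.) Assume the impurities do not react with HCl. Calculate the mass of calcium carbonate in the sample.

n(HCl) added = 0.02501 × 0.5867 = 0.01467 mol
n(NaOH) used in back-titration = 0.01240 × 0.3578 = 4.437 × 10^-3 mol
n(HCl) left over = 4.437 × 10^-3 mol (1:1 ratio)
n(HCl) consumed by analyte = 0.01467 − 4.437 × 10^-3 = 0.01024 mol
From the 1:2 ratio, n(CaCO3) = 1/2 × 0.01024 = 5.118 × 10^-3 mol
mass of CaCO3 = 5.118 × 10^-3 × 100.09 = 0.5123 g

0.5123 g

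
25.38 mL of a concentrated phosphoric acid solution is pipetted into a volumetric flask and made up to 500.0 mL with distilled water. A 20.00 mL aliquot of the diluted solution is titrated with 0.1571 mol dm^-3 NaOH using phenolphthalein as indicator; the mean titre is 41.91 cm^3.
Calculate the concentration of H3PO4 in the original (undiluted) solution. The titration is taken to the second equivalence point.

H3PO4 + 2 NaOH → Na2HPO4 + 2 H2O
n(NaOH) = 0.04191 × 0.1571 = 6.584 × 10^-3 mol
From the 1:2 ratio, n(H3PO4) in the aliquot = 1/2 × 6.584 × 10^-3 = 3.292 × 10^-3 mol
[H3PO4]_dilute = 3.292 × 10^-3 / 0.02000 = 0.1646 mol/L
Dilution factor = 500.0 / 25.38 = 19.70
[H3PO4]_stock = 0.1646 × 19.70 = 3.243 mol/L

3.243 mol/L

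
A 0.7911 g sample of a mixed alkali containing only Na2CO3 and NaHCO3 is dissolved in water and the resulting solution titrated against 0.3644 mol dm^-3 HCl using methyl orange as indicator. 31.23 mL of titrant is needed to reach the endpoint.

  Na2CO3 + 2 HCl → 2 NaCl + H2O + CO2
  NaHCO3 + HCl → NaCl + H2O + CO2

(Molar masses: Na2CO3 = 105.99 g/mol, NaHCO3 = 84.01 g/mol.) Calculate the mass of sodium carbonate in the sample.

0.2819 g

n(HCl) = 0.03123 × 0.3644 = 0.01138 mol
Let x = n(Na2CO3), y = n(NaHCO3).
Titrant: 2x + 1y = 0.01138;  mass: 105.99x + 84.01y = 0.7911
Solving, x = 2.659 × 10^-3 mol, y = 6.062 × 10^-3 mol
mass of Na2CO3 = 2.659 × 10^-3 × 105.99 = 0.2819 g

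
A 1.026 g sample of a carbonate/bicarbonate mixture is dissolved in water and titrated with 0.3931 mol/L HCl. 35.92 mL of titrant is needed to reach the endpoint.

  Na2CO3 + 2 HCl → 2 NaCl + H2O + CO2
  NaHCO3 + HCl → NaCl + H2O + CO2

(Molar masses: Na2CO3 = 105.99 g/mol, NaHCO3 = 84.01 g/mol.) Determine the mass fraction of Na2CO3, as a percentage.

26.69 %

n(HCl) = 0.03592 × 0.3931 = 0.01412 mol
Let x = n(Na2CO3), y = n(NaHCO3).
Titrant: 2x + 1y = 0.01412;  mass: 105.99x + 84.01y = 1.026
Solving, x = 2.583 × 10^-3 mol, y = 8.954 × 10^-3 mol
mass of Na2CO3 = 2.583 × 10^-3 × 105.99 = 0.2738 g
% Na2CO3 = 0.2738 / 1.026 × 100 = 26.69 %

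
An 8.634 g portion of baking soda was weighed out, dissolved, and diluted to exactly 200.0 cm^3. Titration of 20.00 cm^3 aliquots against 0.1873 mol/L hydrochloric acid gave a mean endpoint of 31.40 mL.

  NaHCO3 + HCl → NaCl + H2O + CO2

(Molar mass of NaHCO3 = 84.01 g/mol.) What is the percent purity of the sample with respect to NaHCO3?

57.23 %

n(HCl) per titration = 0.03140 × 0.1873 = 5.881 × 10^-3 mol
n(NaHCO3) in each aliquot = 5.881 × 10^-3 mol (1:1 ratio)
n(NaHCO3) in the whole flask = 5.881 × 10^-3 × 200.0/20.00 = 0.05881 mol
mass of NaHCO3 = 0.05881 × 84.01 = 4.941 g
% NaHCO3 = 4.941 / 8.634 × 100 = 57.23 %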